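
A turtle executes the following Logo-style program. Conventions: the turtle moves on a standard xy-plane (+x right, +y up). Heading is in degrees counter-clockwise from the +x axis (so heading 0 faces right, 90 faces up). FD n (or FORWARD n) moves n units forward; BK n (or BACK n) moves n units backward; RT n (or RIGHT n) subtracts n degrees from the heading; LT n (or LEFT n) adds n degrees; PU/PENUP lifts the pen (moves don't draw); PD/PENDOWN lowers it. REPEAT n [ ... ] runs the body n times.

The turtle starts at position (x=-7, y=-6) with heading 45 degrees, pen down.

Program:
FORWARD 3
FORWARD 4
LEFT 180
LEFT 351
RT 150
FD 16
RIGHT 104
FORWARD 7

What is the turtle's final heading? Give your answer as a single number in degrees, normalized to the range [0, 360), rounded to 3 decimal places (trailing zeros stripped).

Answer: 322

Derivation:
Executing turtle program step by step:
Start: pos=(-7,-6), heading=45, pen down
FD 3: (-7,-6) -> (-4.879,-3.879) [heading=45, draw]
FD 4: (-4.879,-3.879) -> (-2.05,-1.05) [heading=45, draw]
LT 180: heading 45 -> 225
LT 351: heading 225 -> 216
RT 150: heading 216 -> 66
FD 16: (-2.05,-1.05) -> (4.458,13.566) [heading=66, draw]
RT 104: heading 66 -> 322
FD 7: (4.458,13.566) -> (9.974,9.257) [heading=322, draw]
Final: pos=(9.974,9.257), heading=322, 4 segment(s) drawn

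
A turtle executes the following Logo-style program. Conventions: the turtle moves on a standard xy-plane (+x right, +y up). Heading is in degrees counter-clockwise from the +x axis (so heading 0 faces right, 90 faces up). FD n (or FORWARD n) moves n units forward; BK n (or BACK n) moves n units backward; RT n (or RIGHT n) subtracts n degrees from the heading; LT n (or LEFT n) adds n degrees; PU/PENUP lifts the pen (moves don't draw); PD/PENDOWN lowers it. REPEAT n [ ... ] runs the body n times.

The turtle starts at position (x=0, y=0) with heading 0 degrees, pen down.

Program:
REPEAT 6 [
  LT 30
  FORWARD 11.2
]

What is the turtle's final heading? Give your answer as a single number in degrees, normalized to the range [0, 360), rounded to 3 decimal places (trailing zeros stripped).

Executing turtle program step by step:
Start: pos=(0,0), heading=0, pen down
REPEAT 6 [
  -- iteration 1/6 --
  LT 30: heading 0 -> 30
  FD 11.2: (0,0) -> (9.699,5.6) [heading=30, draw]
  -- iteration 2/6 --
  LT 30: heading 30 -> 60
  FD 11.2: (9.699,5.6) -> (15.299,15.299) [heading=60, draw]
  -- iteration 3/6 --
  LT 30: heading 60 -> 90
  FD 11.2: (15.299,15.299) -> (15.299,26.499) [heading=90, draw]
  -- iteration 4/6 --
  LT 30: heading 90 -> 120
  FD 11.2: (15.299,26.499) -> (9.699,36.199) [heading=120, draw]
  -- iteration 5/6 --
  LT 30: heading 120 -> 150
  FD 11.2: (9.699,36.199) -> (0,41.799) [heading=150, draw]
  -- iteration 6/6 --
  LT 30: heading 150 -> 180
  FD 11.2: (0,41.799) -> (-11.2,41.799) [heading=180, draw]
]
Final: pos=(-11.2,41.799), heading=180, 6 segment(s) drawn

Answer: 180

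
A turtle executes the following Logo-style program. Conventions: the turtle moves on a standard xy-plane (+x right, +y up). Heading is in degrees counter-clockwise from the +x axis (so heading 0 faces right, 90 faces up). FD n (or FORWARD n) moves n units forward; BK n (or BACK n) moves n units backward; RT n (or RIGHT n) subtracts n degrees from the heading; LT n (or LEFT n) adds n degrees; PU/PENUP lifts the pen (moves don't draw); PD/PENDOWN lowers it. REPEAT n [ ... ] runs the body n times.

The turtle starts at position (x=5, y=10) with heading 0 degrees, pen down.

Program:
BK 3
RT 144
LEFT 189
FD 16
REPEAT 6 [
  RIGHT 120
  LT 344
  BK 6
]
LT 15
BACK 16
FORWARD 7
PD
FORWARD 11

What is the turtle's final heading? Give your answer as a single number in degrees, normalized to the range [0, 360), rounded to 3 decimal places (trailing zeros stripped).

Executing turtle program step by step:
Start: pos=(5,10), heading=0, pen down
BK 3: (5,10) -> (2,10) [heading=0, draw]
RT 144: heading 0 -> 216
LT 189: heading 216 -> 45
FD 16: (2,10) -> (13.314,21.314) [heading=45, draw]
REPEAT 6 [
  -- iteration 1/6 --
  RT 120: heading 45 -> 285
  LT 344: heading 285 -> 269
  BK 6: (13.314,21.314) -> (13.418,27.313) [heading=269, draw]
  -- iteration 2/6 --
  RT 120: heading 269 -> 149
  LT 344: heading 149 -> 133
  BK 6: (13.418,27.313) -> (17.51,22.925) [heading=133, draw]
  -- iteration 3/6 --
  RT 120: heading 133 -> 13
  LT 344: heading 13 -> 357
  BK 6: (17.51,22.925) -> (11.519,23.239) [heading=357, draw]
  -- iteration 4/6 --
  RT 120: heading 357 -> 237
  LT 344: heading 237 -> 221
  BK 6: (11.519,23.239) -> (16.047,27.175) [heading=221, draw]
  -- iteration 5/6 --
  RT 120: heading 221 -> 101
  LT 344: heading 101 -> 85
  BK 6: (16.047,27.175) -> (15.524,21.198) [heading=85, draw]
  -- iteration 6/6 --
  RT 120: heading 85 -> 325
  LT 344: heading 325 -> 309
  BK 6: (15.524,21.198) -> (11.748,25.861) [heading=309, draw]
]
LT 15: heading 309 -> 324
BK 16: (11.748,25.861) -> (-1.196,35.265) [heading=324, draw]
FD 7: (-1.196,35.265) -> (4.467,31.151) [heading=324, draw]
PD: pen down
FD 11: (4.467,31.151) -> (13.366,24.685) [heading=324, draw]
Final: pos=(13.366,24.685), heading=324, 11 segment(s) drawn

Answer: 324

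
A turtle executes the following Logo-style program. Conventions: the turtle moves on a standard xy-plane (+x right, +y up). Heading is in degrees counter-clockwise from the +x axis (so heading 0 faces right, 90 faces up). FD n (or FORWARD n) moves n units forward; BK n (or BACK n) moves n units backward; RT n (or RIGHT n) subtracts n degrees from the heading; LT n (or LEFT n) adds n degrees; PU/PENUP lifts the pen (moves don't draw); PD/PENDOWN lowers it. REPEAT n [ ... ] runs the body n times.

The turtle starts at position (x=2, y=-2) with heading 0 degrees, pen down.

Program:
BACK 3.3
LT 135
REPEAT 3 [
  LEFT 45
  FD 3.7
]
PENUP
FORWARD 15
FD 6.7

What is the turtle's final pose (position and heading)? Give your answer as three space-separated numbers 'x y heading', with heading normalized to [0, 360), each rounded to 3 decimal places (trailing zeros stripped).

Answer: -7.616 -30.016 270

Derivation:
Executing turtle program step by step:
Start: pos=(2,-2), heading=0, pen down
BK 3.3: (2,-2) -> (-1.3,-2) [heading=0, draw]
LT 135: heading 0 -> 135
REPEAT 3 [
  -- iteration 1/3 --
  LT 45: heading 135 -> 180
  FD 3.7: (-1.3,-2) -> (-5,-2) [heading=180, draw]
  -- iteration 2/3 --
  LT 45: heading 180 -> 225
  FD 3.7: (-5,-2) -> (-7.616,-4.616) [heading=225, draw]
  -- iteration 3/3 --
  LT 45: heading 225 -> 270
  FD 3.7: (-7.616,-4.616) -> (-7.616,-8.316) [heading=270, draw]
]
PU: pen up
FD 15: (-7.616,-8.316) -> (-7.616,-23.316) [heading=270, move]
FD 6.7: (-7.616,-23.316) -> (-7.616,-30.016) [heading=270, move]
Final: pos=(-7.616,-30.016), heading=270, 4 segment(s) drawn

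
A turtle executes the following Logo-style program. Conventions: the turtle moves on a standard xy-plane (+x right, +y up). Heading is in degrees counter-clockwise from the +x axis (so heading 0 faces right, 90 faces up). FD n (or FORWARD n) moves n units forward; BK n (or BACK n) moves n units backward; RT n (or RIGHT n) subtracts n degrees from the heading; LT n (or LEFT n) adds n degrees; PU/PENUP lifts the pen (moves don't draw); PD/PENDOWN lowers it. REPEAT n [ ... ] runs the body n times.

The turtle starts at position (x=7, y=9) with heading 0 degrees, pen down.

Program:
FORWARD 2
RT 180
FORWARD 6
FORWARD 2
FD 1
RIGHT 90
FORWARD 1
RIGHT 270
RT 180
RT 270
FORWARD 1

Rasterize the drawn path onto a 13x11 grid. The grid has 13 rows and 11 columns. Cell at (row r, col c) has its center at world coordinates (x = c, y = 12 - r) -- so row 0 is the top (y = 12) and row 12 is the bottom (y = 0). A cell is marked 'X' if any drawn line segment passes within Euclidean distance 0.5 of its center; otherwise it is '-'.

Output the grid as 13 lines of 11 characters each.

Segment 0: (7,9) -> (9,9)
Segment 1: (9,9) -> (3,9)
Segment 2: (3,9) -> (1,9)
Segment 3: (1,9) -> (0,9)
Segment 4: (0,9) -> (-0,10)
Segment 5: (-0,10) -> (0,11)

Answer: -----------
X----------
X----------
XXXXXXXXXX-
-----------
-----------
-----------
-----------
-----------
-----------
-----------
-----------
-----------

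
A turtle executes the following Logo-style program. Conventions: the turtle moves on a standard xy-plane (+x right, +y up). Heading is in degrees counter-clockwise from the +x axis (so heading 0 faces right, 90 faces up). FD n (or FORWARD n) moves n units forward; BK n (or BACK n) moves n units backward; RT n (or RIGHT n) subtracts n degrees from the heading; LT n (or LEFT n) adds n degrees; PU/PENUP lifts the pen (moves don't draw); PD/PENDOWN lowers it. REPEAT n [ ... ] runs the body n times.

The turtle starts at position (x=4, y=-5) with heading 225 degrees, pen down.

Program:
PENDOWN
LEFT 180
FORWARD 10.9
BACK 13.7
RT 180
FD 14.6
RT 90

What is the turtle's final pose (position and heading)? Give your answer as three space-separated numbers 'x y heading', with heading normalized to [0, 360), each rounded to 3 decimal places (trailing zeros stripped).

Answer: -8.304 -17.304 135

Derivation:
Executing turtle program step by step:
Start: pos=(4,-5), heading=225, pen down
PD: pen down
LT 180: heading 225 -> 45
FD 10.9: (4,-5) -> (11.707,2.707) [heading=45, draw]
BK 13.7: (11.707,2.707) -> (2.02,-6.98) [heading=45, draw]
RT 180: heading 45 -> 225
FD 14.6: (2.02,-6.98) -> (-8.304,-17.304) [heading=225, draw]
RT 90: heading 225 -> 135
Final: pos=(-8.304,-17.304), heading=135, 3 segment(s) drawn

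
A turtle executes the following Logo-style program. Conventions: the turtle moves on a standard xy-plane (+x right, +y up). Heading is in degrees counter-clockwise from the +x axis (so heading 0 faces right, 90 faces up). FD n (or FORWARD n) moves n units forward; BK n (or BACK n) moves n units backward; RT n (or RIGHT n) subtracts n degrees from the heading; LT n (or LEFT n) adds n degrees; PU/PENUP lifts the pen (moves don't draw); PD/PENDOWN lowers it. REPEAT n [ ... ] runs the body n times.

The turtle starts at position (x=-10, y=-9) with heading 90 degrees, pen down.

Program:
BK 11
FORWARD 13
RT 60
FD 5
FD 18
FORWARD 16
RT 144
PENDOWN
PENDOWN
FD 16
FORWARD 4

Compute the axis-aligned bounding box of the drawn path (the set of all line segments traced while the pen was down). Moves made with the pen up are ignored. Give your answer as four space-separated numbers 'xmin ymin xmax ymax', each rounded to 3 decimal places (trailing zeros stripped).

Executing turtle program step by step:
Start: pos=(-10,-9), heading=90, pen down
BK 11: (-10,-9) -> (-10,-20) [heading=90, draw]
FD 13: (-10,-20) -> (-10,-7) [heading=90, draw]
RT 60: heading 90 -> 30
FD 5: (-10,-7) -> (-5.67,-4.5) [heading=30, draw]
FD 18: (-5.67,-4.5) -> (9.919,4.5) [heading=30, draw]
FD 16: (9.919,4.5) -> (23.775,12.5) [heading=30, draw]
RT 144: heading 30 -> 246
PD: pen down
PD: pen down
FD 16: (23.775,12.5) -> (17.267,-2.117) [heading=246, draw]
FD 4: (17.267,-2.117) -> (15.64,-5.771) [heading=246, draw]
Final: pos=(15.64,-5.771), heading=246, 7 segment(s) drawn

Segment endpoints: x in {-10, -5.67, 9.919, 15.64, 17.267, 23.775}, y in {-20, -9, -7, -5.771, -4.5, -2.117, 4.5, 12.5}
xmin=-10, ymin=-20, xmax=23.775, ymax=12.5

Answer: -10 -20 23.775 12.5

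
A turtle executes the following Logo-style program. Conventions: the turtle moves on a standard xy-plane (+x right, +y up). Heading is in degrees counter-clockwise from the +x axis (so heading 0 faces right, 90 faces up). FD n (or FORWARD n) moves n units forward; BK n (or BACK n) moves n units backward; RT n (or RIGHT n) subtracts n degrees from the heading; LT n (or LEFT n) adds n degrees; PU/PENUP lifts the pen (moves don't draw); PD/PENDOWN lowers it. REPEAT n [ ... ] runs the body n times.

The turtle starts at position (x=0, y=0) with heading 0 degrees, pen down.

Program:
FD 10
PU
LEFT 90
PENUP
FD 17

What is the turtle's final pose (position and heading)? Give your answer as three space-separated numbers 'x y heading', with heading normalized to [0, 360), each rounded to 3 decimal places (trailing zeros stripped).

Executing turtle program step by step:
Start: pos=(0,0), heading=0, pen down
FD 10: (0,0) -> (10,0) [heading=0, draw]
PU: pen up
LT 90: heading 0 -> 90
PU: pen up
FD 17: (10,0) -> (10,17) [heading=90, move]
Final: pos=(10,17), heading=90, 1 segment(s) drawn

Answer: 10 17 90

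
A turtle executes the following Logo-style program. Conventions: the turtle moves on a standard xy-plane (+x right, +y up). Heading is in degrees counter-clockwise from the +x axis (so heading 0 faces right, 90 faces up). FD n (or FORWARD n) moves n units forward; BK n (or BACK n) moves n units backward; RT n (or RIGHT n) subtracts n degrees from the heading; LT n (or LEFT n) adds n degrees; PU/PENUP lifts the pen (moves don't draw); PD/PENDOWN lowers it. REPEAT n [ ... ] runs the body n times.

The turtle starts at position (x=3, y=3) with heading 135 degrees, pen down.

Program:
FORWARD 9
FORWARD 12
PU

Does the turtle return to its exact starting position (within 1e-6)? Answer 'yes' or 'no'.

Answer: no

Derivation:
Executing turtle program step by step:
Start: pos=(3,3), heading=135, pen down
FD 9: (3,3) -> (-3.364,9.364) [heading=135, draw]
FD 12: (-3.364,9.364) -> (-11.849,17.849) [heading=135, draw]
PU: pen up
Final: pos=(-11.849,17.849), heading=135, 2 segment(s) drawn

Start position: (3, 3)
Final position: (-11.849, 17.849)
Distance = 21; >= 1e-6 -> NOT closed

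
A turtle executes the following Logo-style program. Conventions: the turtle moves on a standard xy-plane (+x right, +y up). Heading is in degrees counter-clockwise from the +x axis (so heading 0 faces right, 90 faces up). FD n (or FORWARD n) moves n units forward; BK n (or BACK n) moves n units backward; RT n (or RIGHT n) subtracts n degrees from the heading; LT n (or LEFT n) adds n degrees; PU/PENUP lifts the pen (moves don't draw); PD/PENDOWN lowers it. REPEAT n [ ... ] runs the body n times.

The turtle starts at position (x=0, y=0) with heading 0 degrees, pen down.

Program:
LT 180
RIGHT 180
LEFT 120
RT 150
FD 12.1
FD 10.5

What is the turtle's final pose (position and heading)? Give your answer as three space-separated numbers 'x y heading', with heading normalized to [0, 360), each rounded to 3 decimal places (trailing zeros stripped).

Executing turtle program step by step:
Start: pos=(0,0), heading=0, pen down
LT 180: heading 0 -> 180
RT 180: heading 180 -> 0
LT 120: heading 0 -> 120
RT 150: heading 120 -> 330
FD 12.1: (0,0) -> (10.479,-6.05) [heading=330, draw]
FD 10.5: (10.479,-6.05) -> (19.572,-11.3) [heading=330, draw]
Final: pos=(19.572,-11.3), heading=330, 2 segment(s) drawn

Answer: 19.572 -11.3 330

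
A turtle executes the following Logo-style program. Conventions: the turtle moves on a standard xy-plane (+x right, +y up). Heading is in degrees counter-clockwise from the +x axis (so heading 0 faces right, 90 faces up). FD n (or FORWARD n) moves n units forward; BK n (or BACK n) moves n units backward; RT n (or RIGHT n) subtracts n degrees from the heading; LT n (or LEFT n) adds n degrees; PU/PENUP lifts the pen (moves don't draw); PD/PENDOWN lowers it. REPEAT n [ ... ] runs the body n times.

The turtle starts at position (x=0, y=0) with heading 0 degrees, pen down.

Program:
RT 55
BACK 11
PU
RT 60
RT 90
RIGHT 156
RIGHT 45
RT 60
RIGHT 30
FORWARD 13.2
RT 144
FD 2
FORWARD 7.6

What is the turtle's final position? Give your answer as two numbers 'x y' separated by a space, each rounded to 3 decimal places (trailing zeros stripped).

Executing turtle program step by step:
Start: pos=(0,0), heading=0, pen down
RT 55: heading 0 -> 305
BK 11: (0,0) -> (-6.309,9.011) [heading=305, draw]
PU: pen up
RT 60: heading 305 -> 245
RT 90: heading 245 -> 155
RT 156: heading 155 -> 359
RT 45: heading 359 -> 314
RT 60: heading 314 -> 254
RT 30: heading 254 -> 224
FD 13.2: (-6.309,9.011) -> (-15.805,-0.159) [heading=224, move]
RT 144: heading 224 -> 80
FD 2: (-15.805,-0.159) -> (-15.457,1.811) [heading=80, move]
FD 7.6: (-15.457,1.811) -> (-14.138,9.295) [heading=80, move]
Final: pos=(-14.138,9.295), heading=80, 1 segment(s) drawn

Answer: -14.138 9.295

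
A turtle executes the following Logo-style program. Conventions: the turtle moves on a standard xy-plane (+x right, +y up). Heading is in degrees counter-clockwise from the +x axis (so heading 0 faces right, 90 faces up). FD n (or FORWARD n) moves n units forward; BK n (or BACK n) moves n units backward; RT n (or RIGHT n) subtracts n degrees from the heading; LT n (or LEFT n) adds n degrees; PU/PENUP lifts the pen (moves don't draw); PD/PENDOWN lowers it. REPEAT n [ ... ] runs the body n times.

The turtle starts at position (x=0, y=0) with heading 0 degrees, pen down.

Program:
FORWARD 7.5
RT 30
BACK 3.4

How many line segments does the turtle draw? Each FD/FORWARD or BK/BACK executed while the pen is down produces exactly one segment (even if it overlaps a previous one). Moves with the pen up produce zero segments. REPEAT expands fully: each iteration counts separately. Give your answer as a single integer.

Answer: 2

Derivation:
Executing turtle program step by step:
Start: pos=(0,0), heading=0, pen down
FD 7.5: (0,0) -> (7.5,0) [heading=0, draw]
RT 30: heading 0 -> 330
BK 3.4: (7.5,0) -> (4.556,1.7) [heading=330, draw]
Final: pos=(4.556,1.7), heading=330, 2 segment(s) drawn
Segments drawn: 2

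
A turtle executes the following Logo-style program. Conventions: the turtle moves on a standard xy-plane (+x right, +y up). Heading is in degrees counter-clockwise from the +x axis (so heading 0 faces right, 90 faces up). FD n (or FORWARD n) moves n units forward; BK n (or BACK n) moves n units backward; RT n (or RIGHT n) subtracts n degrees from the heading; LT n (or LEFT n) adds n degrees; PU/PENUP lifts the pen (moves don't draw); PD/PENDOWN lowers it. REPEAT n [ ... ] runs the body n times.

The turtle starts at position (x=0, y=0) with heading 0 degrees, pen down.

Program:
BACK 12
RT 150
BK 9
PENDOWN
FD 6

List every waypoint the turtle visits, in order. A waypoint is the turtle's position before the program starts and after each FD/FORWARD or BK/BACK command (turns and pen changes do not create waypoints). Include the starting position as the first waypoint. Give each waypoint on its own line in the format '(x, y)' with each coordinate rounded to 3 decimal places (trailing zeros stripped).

Executing turtle program step by step:
Start: pos=(0,0), heading=0, pen down
BK 12: (0,0) -> (-12,0) [heading=0, draw]
RT 150: heading 0 -> 210
BK 9: (-12,0) -> (-4.206,4.5) [heading=210, draw]
PD: pen down
FD 6: (-4.206,4.5) -> (-9.402,1.5) [heading=210, draw]
Final: pos=(-9.402,1.5), heading=210, 3 segment(s) drawn
Waypoints (4 total):
(0, 0)
(-12, 0)
(-4.206, 4.5)
(-9.402, 1.5)

Answer: (0, 0)
(-12, 0)
(-4.206, 4.5)
(-9.402, 1.5)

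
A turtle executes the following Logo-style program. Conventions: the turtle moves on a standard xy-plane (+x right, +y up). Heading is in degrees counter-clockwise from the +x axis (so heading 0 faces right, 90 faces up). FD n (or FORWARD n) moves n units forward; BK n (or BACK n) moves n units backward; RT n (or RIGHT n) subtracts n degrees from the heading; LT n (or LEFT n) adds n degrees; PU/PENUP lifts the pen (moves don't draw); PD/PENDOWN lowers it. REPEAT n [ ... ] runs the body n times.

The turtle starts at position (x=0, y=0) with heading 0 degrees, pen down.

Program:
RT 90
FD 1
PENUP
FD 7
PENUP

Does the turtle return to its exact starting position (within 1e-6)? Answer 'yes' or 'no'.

Executing turtle program step by step:
Start: pos=(0,0), heading=0, pen down
RT 90: heading 0 -> 270
FD 1: (0,0) -> (0,-1) [heading=270, draw]
PU: pen up
FD 7: (0,-1) -> (0,-8) [heading=270, move]
PU: pen up
Final: pos=(0,-8), heading=270, 1 segment(s) drawn

Start position: (0, 0)
Final position: (0, -8)
Distance = 8; >= 1e-6 -> NOT closed

Answer: no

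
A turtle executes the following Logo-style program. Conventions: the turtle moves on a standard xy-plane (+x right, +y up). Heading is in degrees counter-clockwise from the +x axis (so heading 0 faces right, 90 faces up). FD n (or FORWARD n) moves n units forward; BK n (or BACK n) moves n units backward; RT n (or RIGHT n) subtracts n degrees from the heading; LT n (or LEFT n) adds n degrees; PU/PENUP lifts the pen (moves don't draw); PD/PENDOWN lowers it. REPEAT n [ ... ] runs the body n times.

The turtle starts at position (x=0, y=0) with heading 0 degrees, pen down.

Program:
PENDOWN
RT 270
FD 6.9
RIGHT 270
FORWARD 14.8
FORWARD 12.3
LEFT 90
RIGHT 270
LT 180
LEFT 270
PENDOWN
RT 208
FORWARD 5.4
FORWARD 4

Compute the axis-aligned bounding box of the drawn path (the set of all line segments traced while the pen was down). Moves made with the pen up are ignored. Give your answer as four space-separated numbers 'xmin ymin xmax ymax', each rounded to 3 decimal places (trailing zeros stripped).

Answer: -31.513 -1.4 0 6.9

Derivation:
Executing turtle program step by step:
Start: pos=(0,0), heading=0, pen down
PD: pen down
RT 270: heading 0 -> 90
FD 6.9: (0,0) -> (0,6.9) [heading=90, draw]
RT 270: heading 90 -> 180
FD 14.8: (0,6.9) -> (-14.8,6.9) [heading=180, draw]
FD 12.3: (-14.8,6.9) -> (-27.1,6.9) [heading=180, draw]
LT 90: heading 180 -> 270
RT 270: heading 270 -> 0
LT 180: heading 0 -> 180
LT 270: heading 180 -> 90
PD: pen down
RT 208: heading 90 -> 242
FD 5.4: (-27.1,6.9) -> (-29.635,2.132) [heading=242, draw]
FD 4: (-29.635,2.132) -> (-31.513,-1.4) [heading=242, draw]
Final: pos=(-31.513,-1.4), heading=242, 5 segment(s) drawn

Segment endpoints: x in {-31.513, -29.635, -27.1, -14.8, 0, 0}, y in {-1.4, 0, 2.132, 6.9, 6.9, 6.9}
xmin=-31.513, ymin=-1.4, xmax=0, ymax=6.9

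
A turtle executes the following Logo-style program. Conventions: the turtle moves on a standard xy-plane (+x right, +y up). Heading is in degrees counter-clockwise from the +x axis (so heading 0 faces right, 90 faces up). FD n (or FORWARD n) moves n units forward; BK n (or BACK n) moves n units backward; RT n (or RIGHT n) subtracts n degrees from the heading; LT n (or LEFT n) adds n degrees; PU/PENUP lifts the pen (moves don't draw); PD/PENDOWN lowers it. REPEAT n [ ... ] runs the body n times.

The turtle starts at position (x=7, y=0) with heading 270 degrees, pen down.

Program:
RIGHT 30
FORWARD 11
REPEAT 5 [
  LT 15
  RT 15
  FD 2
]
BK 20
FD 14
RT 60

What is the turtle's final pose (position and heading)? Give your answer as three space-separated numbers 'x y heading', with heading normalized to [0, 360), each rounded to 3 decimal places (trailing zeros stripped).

Answer: -0.5 -12.99 180

Derivation:
Executing turtle program step by step:
Start: pos=(7,0), heading=270, pen down
RT 30: heading 270 -> 240
FD 11: (7,0) -> (1.5,-9.526) [heading=240, draw]
REPEAT 5 [
  -- iteration 1/5 --
  LT 15: heading 240 -> 255
  RT 15: heading 255 -> 240
  FD 2: (1.5,-9.526) -> (0.5,-11.258) [heading=240, draw]
  -- iteration 2/5 --
  LT 15: heading 240 -> 255
  RT 15: heading 255 -> 240
  FD 2: (0.5,-11.258) -> (-0.5,-12.99) [heading=240, draw]
  -- iteration 3/5 --
  LT 15: heading 240 -> 255
  RT 15: heading 255 -> 240
  FD 2: (-0.5,-12.99) -> (-1.5,-14.722) [heading=240, draw]
  -- iteration 4/5 --
  LT 15: heading 240 -> 255
  RT 15: heading 255 -> 240
  FD 2: (-1.5,-14.722) -> (-2.5,-16.454) [heading=240, draw]
  -- iteration 5/5 --
  LT 15: heading 240 -> 255
  RT 15: heading 255 -> 240
  FD 2: (-2.5,-16.454) -> (-3.5,-18.187) [heading=240, draw]
]
BK 20: (-3.5,-18.187) -> (6.5,-0.866) [heading=240, draw]
FD 14: (6.5,-0.866) -> (-0.5,-12.99) [heading=240, draw]
RT 60: heading 240 -> 180
Final: pos=(-0.5,-12.99), heading=180, 8 segment(s) drawn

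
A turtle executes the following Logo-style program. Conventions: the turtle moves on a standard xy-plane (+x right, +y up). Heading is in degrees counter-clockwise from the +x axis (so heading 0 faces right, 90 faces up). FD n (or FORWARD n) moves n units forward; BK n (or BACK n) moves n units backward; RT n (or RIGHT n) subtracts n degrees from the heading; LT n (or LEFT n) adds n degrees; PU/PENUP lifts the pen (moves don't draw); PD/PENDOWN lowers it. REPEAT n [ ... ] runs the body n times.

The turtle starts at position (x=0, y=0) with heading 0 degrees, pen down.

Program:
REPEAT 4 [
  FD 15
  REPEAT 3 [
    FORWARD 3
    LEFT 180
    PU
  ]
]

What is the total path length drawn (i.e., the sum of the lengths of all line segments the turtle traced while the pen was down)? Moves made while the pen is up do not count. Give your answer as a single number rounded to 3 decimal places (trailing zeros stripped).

Executing turtle program step by step:
Start: pos=(0,0), heading=0, pen down
REPEAT 4 [
  -- iteration 1/4 --
  FD 15: (0,0) -> (15,0) [heading=0, draw]
  REPEAT 3 [
    -- iteration 1/3 --
    FD 3: (15,0) -> (18,0) [heading=0, draw]
    LT 180: heading 0 -> 180
    PU: pen up
    -- iteration 2/3 --
    FD 3: (18,0) -> (15,0) [heading=180, move]
    LT 180: heading 180 -> 0
    PU: pen up
    -- iteration 3/3 --
    FD 3: (15,0) -> (18,0) [heading=0, move]
    LT 180: heading 0 -> 180
    PU: pen up
  ]
  -- iteration 2/4 --
  FD 15: (18,0) -> (3,0) [heading=180, move]
  REPEAT 3 [
    -- iteration 1/3 --
    FD 3: (3,0) -> (0,0) [heading=180, move]
    LT 180: heading 180 -> 0
    PU: pen up
    -- iteration 2/3 --
    FD 3: (0,0) -> (3,0) [heading=0, move]
    LT 180: heading 0 -> 180
    PU: pen up
    -- iteration 3/3 --
    FD 3: (3,0) -> (0,0) [heading=180, move]
    LT 180: heading 180 -> 0
    PU: pen up
  ]
  -- iteration 3/4 --
  FD 15: (0,0) -> (15,0) [heading=0, move]
  REPEAT 3 [
    -- iteration 1/3 --
    FD 3: (15,0) -> (18,0) [heading=0, move]
    LT 180: heading 0 -> 180
    PU: pen up
    -- iteration 2/3 --
    FD 3: (18,0) -> (15,0) [heading=180, move]
    LT 180: heading 180 -> 0
    PU: pen up
    -- iteration 3/3 --
    FD 3: (15,0) -> (18,0) [heading=0, move]
    LT 180: heading 0 -> 180
    PU: pen up
  ]
  -- iteration 4/4 --
  FD 15: (18,0) -> (3,0) [heading=180, move]
  REPEAT 3 [
    -- iteration 1/3 --
    FD 3: (3,0) -> (0,0) [heading=180, move]
    LT 180: heading 180 -> 0
    PU: pen up
    -- iteration 2/3 --
    FD 3: (0,0) -> (3,0) [heading=0, move]
    LT 180: heading 0 -> 180
    PU: pen up
    -- iteration 3/3 --
    FD 3: (3,0) -> (0,0) [heading=180, move]
    LT 180: heading 180 -> 0
    PU: pen up
  ]
]
Final: pos=(0,0), heading=0, 2 segment(s) drawn

Segment lengths:
  seg 1: (0,0) -> (15,0), length = 15
  seg 2: (15,0) -> (18,0), length = 3
Total = 18

Answer: 18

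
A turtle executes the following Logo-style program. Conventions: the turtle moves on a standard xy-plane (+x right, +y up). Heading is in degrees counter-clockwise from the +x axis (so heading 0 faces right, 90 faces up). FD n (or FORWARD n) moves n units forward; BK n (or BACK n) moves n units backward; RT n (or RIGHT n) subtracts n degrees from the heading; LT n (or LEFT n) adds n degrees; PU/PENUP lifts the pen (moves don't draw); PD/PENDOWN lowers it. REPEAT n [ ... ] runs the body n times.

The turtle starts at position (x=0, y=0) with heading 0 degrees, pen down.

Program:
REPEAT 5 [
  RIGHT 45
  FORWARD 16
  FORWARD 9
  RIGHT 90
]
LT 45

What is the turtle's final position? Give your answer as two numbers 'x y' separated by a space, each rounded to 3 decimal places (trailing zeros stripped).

Executing turtle program step by step:
Start: pos=(0,0), heading=0, pen down
REPEAT 5 [
  -- iteration 1/5 --
  RT 45: heading 0 -> 315
  FD 16: (0,0) -> (11.314,-11.314) [heading=315, draw]
  FD 9: (11.314,-11.314) -> (17.678,-17.678) [heading=315, draw]
  RT 90: heading 315 -> 225
  -- iteration 2/5 --
  RT 45: heading 225 -> 180
  FD 16: (17.678,-17.678) -> (1.678,-17.678) [heading=180, draw]
  FD 9: (1.678,-17.678) -> (-7.322,-17.678) [heading=180, draw]
  RT 90: heading 180 -> 90
  -- iteration 3/5 --
  RT 45: heading 90 -> 45
  FD 16: (-7.322,-17.678) -> (3.991,-6.364) [heading=45, draw]
  FD 9: (3.991,-6.364) -> (10.355,0) [heading=45, draw]
  RT 90: heading 45 -> 315
  -- iteration 4/5 --
  RT 45: heading 315 -> 270
  FD 16: (10.355,0) -> (10.355,-16) [heading=270, draw]
  FD 9: (10.355,-16) -> (10.355,-25) [heading=270, draw]
  RT 90: heading 270 -> 180
  -- iteration 5/5 --
  RT 45: heading 180 -> 135
  FD 16: (10.355,-25) -> (-0.958,-13.686) [heading=135, draw]
  FD 9: (-0.958,-13.686) -> (-7.322,-7.322) [heading=135, draw]
  RT 90: heading 135 -> 45
]
LT 45: heading 45 -> 90
Final: pos=(-7.322,-7.322), heading=90, 10 segment(s) drawn

Answer: -7.322 -7.322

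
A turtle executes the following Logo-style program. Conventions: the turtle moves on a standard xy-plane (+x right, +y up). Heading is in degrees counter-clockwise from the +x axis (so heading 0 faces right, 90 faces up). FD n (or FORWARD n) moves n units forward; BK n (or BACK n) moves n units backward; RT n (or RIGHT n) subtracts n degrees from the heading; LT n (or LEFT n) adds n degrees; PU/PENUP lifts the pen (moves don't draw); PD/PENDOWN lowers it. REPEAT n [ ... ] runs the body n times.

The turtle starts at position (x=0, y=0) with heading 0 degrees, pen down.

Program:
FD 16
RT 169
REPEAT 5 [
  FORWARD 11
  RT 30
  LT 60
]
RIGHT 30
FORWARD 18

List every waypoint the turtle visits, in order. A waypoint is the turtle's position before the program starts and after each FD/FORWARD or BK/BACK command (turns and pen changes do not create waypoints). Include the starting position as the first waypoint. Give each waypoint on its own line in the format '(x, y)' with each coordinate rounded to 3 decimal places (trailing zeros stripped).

Answer: (0, 0)
(16, 0)
(5.202, -2.099)
(-3.1, -9.316)
(-6.681, -19.716)
(-4.582, -30.514)
(2.635, -38.816)
(14.444, -52.401)

Derivation:
Executing turtle program step by step:
Start: pos=(0,0), heading=0, pen down
FD 16: (0,0) -> (16,0) [heading=0, draw]
RT 169: heading 0 -> 191
REPEAT 5 [
  -- iteration 1/5 --
  FD 11: (16,0) -> (5.202,-2.099) [heading=191, draw]
  RT 30: heading 191 -> 161
  LT 60: heading 161 -> 221
  -- iteration 2/5 --
  FD 11: (5.202,-2.099) -> (-3.1,-9.316) [heading=221, draw]
  RT 30: heading 221 -> 191
  LT 60: heading 191 -> 251
  -- iteration 3/5 --
  FD 11: (-3.1,-9.316) -> (-6.681,-19.716) [heading=251, draw]
  RT 30: heading 251 -> 221
  LT 60: heading 221 -> 281
  -- iteration 4/5 --
  FD 11: (-6.681,-19.716) -> (-4.582,-30.514) [heading=281, draw]
  RT 30: heading 281 -> 251
  LT 60: heading 251 -> 311
  -- iteration 5/5 --
  FD 11: (-4.582,-30.514) -> (2.635,-38.816) [heading=311, draw]
  RT 30: heading 311 -> 281
  LT 60: heading 281 -> 341
]
RT 30: heading 341 -> 311
FD 18: (2.635,-38.816) -> (14.444,-52.401) [heading=311, draw]
Final: pos=(14.444,-52.401), heading=311, 7 segment(s) drawn
Waypoints (8 total):
(0, 0)
(16, 0)
(5.202, -2.099)
(-3.1, -9.316)
(-6.681, -19.716)
(-4.582, -30.514)
(2.635, -38.816)
(14.444, -52.401)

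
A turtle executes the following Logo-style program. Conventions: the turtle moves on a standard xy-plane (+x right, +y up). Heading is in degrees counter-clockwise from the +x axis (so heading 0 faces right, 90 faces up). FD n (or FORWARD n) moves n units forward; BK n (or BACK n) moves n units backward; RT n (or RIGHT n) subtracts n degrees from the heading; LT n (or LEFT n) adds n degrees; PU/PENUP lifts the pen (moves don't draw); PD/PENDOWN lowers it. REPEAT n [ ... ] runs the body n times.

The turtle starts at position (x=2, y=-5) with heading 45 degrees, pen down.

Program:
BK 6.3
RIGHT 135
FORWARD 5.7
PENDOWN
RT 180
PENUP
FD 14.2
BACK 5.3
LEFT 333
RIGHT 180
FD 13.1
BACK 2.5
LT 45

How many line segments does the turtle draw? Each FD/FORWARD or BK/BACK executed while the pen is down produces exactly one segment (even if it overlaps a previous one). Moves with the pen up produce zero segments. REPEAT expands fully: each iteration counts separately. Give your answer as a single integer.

Answer: 2

Derivation:
Executing turtle program step by step:
Start: pos=(2,-5), heading=45, pen down
BK 6.3: (2,-5) -> (-2.455,-9.455) [heading=45, draw]
RT 135: heading 45 -> 270
FD 5.7: (-2.455,-9.455) -> (-2.455,-15.155) [heading=270, draw]
PD: pen down
RT 180: heading 270 -> 90
PU: pen up
FD 14.2: (-2.455,-15.155) -> (-2.455,-0.955) [heading=90, move]
BK 5.3: (-2.455,-0.955) -> (-2.455,-6.255) [heading=90, move]
LT 333: heading 90 -> 63
RT 180: heading 63 -> 243
FD 13.1: (-2.455,-6.255) -> (-8.402,-17.927) [heading=243, move]
BK 2.5: (-8.402,-17.927) -> (-7.267,-15.699) [heading=243, move]
LT 45: heading 243 -> 288
Final: pos=(-7.267,-15.699), heading=288, 2 segment(s) drawn
Segments drawn: 2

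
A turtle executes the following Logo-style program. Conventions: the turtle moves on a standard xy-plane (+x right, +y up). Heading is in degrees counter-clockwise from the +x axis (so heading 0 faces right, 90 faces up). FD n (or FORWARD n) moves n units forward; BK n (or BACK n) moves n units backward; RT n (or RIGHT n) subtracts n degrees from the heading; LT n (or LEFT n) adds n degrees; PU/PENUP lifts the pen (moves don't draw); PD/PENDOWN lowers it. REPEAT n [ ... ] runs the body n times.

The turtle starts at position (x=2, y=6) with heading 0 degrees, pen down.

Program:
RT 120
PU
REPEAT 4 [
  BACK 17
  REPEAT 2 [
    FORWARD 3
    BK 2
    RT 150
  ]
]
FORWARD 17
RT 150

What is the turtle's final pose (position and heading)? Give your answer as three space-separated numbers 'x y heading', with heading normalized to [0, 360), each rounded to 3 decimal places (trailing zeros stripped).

Answer: -32.232 34.579 330

Derivation:
Executing turtle program step by step:
Start: pos=(2,6), heading=0, pen down
RT 120: heading 0 -> 240
PU: pen up
REPEAT 4 [
  -- iteration 1/4 --
  BK 17: (2,6) -> (10.5,20.722) [heading=240, move]
  REPEAT 2 [
    -- iteration 1/2 --
    FD 3: (10.5,20.722) -> (9,18.124) [heading=240, move]
    BK 2: (9,18.124) -> (10,19.856) [heading=240, move]
    RT 150: heading 240 -> 90
    -- iteration 2/2 --
    FD 3: (10,19.856) -> (10,22.856) [heading=90, move]
    BK 2: (10,22.856) -> (10,20.856) [heading=90, move]
    RT 150: heading 90 -> 300
  ]
  -- iteration 2/4 --
  BK 17: (10,20.856) -> (1.5,35.579) [heading=300, move]
  REPEAT 2 [
    -- iteration 1/2 --
    FD 3: (1.5,35.579) -> (3,32.981) [heading=300, move]
    BK 2: (3,32.981) -> (2,34.713) [heading=300, move]
    RT 150: heading 300 -> 150
    -- iteration 2/2 --
    FD 3: (2,34.713) -> (-0.598,36.213) [heading=150, move]
    BK 2: (-0.598,36.213) -> (1.134,35.213) [heading=150, move]
    RT 150: heading 150 -> 0
  ]
  -- iteration 3/4 --
  BK 17: (1.134,35.213) -> (-15.866,35.213) [heading=0, move]
  REPEAT 2 [
    -- iteration 1/2 --
    FD 3: (-15.866,35.213) -> (-12.866,35.213) [heading=0, move]
    BK 2: (-12.866,35.213) -> (-14.866,35.213) [heading=0, move]
    RT 150: heading 0 -> 210
    -- iteration 2/2 --
    FD 3: (-14.866,35.213) -> (-17.464,33.713) [heading=210, move]
    BK 2: (-17.464,33.713) -> (-15.732,34.713) [heading=210, move]
    RT 150: heading 210 -> 60
  ]
  -- iteration 4/4 --
  BK 17: (-15.732,34.713) -> (-24.232,19.99) [heading=60, move]
  REPEAT 2 [
    -- iteration 1/2 --
    FD 3: (-24.232,19.99) -> (-22.732,22.588) [heading=60, move]
    BK 2: (-22.732,22.588) -> (-23.732,20.856) [heading=60, move]
    RT 150: heading 60 -> 270
    -- iteration 2/2 --
    FD 3: (-23.732,20.856) -> (-23.732,17.856) [heading=270, move]
    BK 2: (-23.732,17.856) -> (-23.732,19.856) [heading=270, move]
    RT 150: heading 270 -> 120
  ]
]
FD 17: (-23.732,19.856) -> (-32.232,34.579) [heading=120, move]
RT 150: heading 120 -> 330
Final: pos=(-32.232,34.579), heading=330, 0 segment(s) drawn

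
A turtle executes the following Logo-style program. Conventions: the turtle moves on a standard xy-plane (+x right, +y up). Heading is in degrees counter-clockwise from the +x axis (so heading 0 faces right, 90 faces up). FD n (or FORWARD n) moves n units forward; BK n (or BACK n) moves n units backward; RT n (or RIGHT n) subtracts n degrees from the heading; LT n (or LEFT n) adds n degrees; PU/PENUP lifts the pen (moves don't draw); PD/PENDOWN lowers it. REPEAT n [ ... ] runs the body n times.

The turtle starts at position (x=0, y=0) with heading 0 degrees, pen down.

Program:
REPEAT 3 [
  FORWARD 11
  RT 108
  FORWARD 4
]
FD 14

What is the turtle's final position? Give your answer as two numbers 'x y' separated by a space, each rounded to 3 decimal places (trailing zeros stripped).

Answer: 8.792 5.131

Derivation:
Executing turtle program step by step:
Start: pos=(0,0), heading=0, pen down
REPEAT 3 [
  -- iteration 1/3 --
  FD 11: (0,0) -> (11,0) [heading=0, draw]
  RT 108: heading 0 -> 252
  FD 4: (11,0) -> (9.764,-3.804) [heading=252, draw]
  -- iteration 2/3 --
  FD 11: (9.764,-3.804) -> (6.365,-14.266) [heading=252, draw]
  RT 108: heading 252 -> 144
  FD 4: (6.365,-14.266) -> (3.129,-11.915) [heading=144, draw]
  -- iteration 3/3 --
  FD 11: (3.129,-11.915) -> (-5.771,-5.449) [heading=144, draw]
  RT 108: heading 144 -> 36
  FD 4: (-5.771,-5.449) -> (-2.534,-3.098) [heading=36, draw]
]
FD 14: (-2.534,-3.098) -> (8.792,5.131) [heading=36, draw]
Final: pos=(8.792,5.131), heading=36, 7 segment(s) drawn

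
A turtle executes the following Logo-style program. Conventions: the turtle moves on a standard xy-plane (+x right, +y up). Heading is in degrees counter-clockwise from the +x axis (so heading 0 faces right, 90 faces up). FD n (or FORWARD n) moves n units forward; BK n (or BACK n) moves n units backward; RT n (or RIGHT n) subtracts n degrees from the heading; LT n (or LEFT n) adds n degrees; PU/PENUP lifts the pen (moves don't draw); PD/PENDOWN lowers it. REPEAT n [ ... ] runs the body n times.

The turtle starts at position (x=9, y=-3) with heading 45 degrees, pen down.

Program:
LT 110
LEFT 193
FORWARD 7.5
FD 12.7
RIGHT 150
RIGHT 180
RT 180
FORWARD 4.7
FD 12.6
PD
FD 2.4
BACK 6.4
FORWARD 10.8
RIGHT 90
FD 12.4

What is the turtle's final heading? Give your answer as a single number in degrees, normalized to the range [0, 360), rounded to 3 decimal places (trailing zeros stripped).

Answer: 108

Derivation:
Executing turtle program step by step:
Start: pos=(9,-3), heading=45, pen down
LT 110: heading 45 -> 155
LT 193: heading 155 -> 348
FD 7.5: (9,-3) -> (16.336,-4.559) [heading=348, draw]
FD 12.7: (16.336,-4.559) -> (28.759,-7.2) [heading=348, draw]
RT 150: heading 348 -> 198
RT 180: heading 198 -> 18
RT 180: heading 18 -> 198
FD 4.7: (28.759,-7.2) -> (24.289,-8.652) [heading=198, draw]
FD 12.6: (24.289,-8.652) -> (12.305,-12.546) [heading=198, draw]
PD: pen down
FD 2.4: (12.305,-12.546) -> (10.023,-13.287) [heading=198, draw]
BK 6.4: (10.023,-13.287) -> (16.11,-11.31) [heading=198, draw]
FD 10.8: (16.11,-11.31) -> (5.838,-14.647) [heading=198, draw]
RT 90: heading 198 -> 108
FD 12.4: (5.838,-14.647) -> (2.006,-2.854) [heading=108, draw]
Final: pos=(2.006,-2.854), heading=108, 8 segment(s) drawn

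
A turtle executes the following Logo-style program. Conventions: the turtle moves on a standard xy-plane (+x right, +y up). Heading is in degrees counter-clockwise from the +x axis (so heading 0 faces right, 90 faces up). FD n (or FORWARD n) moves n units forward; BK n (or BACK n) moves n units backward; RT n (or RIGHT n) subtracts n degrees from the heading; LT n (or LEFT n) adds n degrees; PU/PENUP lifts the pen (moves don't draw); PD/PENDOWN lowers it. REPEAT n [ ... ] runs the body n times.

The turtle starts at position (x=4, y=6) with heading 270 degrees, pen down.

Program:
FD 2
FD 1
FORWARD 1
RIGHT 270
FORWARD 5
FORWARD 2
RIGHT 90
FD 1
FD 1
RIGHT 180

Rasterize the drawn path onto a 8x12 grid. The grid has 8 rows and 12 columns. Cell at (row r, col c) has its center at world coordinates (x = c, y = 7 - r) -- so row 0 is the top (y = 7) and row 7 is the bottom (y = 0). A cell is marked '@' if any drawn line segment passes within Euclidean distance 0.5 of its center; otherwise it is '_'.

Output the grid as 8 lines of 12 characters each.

Segment 0: (4,6) -> (4,4)
Segment 1: (4,4) -> (4,3)
Segment 2: (4,3) -> (4,2)
Segment 3: (4,2) -> (9,2)
Segment 4: (9,2) -> (11,2)
Segment 5: (11,2) -> (11,1)
Segment 6: (11,1) -> (11,0)

Answer: ____________
____@_______
____@_______
____@_______
____@_______
____@@@@@@@@
___________@
___________@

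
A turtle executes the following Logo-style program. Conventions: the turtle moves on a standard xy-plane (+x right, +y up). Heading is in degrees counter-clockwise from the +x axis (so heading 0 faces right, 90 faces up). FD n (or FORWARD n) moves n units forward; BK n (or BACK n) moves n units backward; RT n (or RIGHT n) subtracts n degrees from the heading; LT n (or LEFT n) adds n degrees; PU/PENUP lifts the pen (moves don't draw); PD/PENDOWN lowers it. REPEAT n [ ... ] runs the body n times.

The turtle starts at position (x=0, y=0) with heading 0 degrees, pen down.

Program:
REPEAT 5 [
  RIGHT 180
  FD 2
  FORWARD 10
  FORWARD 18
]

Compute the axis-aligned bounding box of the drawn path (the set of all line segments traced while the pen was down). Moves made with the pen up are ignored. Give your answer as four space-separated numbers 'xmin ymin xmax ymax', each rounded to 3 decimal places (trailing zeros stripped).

Executing turtle program step by step:
Start: pos=(0,0), heading=0, pen down
REPEAT 5 [
  -- iteration 1/5 --
  RT 180: heading 0 -> 180
  FD 2: (0,0) -> (-2,0) [heading=180, draw]
  FD 10: (-2,0) -> (-12,0) [heading=180, draw]
  FD 18: (-12,0) -> (-30,0) [heading=180, draw]
  -- iteration 2/5 --
  RT 180: heading 180 -> 0
  FD 2: (-30,0) -> (-28,0) [heading=0, draw]
  FD 10: (-28,0) -> (-18,0) [heading=0, draw]
  FD 18: (-18,0) -> (0,0) [heading=0, draw]
  -- iteration 3/5 --
  RT 180: heading 0 -> 180
  FD 2: (0,0) -> (-2,0) [heading=180, draw]
  FD 10: (-2,0) -> (-12,0) [heading=180, draw]
  FD 18: (-12,0) -> (-30,0) [heading=180, draw]
  -- iteration 4/5 --
  RT 180: heading 180 -> 0
  FD 2: (-30,0) -> (-28,0) [heading=0, draw]
  FD 10: (-28,0) -> (-18,0) [heading=0, draw]
  FD 18: (-18,0) -> (0,0) [heading=0, draw]
  -- iteration 5/5 --
  RT 180: heading 0 -> 180
  FD 2: (0,0) -> (-2,0) [heading=180, draw]
  FD 10: (-2,0) -> (-12,0) [heading=180, draw]
  FD 18: (-12,0) -> (-30,0) [heading=180, draw]
]
Final: pos=(-30,0), heading=180, 15 segment(s) drawn

Segment endpoints: x in {-30, -28, -18, -12, -2, 0}, y in {0, 0, 0, 0, 0, 0, 0, 0, 0, 0, 0, 0, 0, 0, 0, 0}
xmin=-30, ymin=0, xmax=0, ymax=0

Answer: -30 0 0 0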